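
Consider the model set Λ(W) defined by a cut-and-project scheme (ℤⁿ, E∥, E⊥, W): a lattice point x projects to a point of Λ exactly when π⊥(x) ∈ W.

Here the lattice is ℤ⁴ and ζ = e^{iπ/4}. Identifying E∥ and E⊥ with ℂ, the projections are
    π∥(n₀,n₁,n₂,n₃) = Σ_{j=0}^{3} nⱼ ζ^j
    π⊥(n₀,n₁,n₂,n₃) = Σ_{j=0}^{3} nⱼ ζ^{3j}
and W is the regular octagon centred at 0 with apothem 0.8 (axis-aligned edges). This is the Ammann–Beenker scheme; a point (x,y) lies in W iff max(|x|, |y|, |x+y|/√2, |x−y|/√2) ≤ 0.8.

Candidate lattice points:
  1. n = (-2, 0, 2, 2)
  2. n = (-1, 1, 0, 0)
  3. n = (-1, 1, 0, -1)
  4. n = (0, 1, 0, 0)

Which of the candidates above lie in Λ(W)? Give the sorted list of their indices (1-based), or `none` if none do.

none

Internal map: ζ^{3j} for j=0..3 gives (1,0), (−√2/2,√2/2), (0,−1), (√2/2,√2/2).
#1 (-2, 0, 2, 2): internal (-0.5858, -0.5858); octagon support 0.8284 vs apothem 0.8 → ∉ W
#2 (-1, 1, 0, 0): internal (-1.7071, 0.7071); octagon support 1.7071 vs apothem 0.8 → ∉ W
#3 (-1, 1, 0, -1): internal (-2.4142, 0.0000); octagon support 2.4142 vs apothem 0.8 → ∉ W
#4 (0, 1, 0, 0): internal (-0.7071, 0.7071); octagon support 1.0000 vs apothem 0.8 → ∉ W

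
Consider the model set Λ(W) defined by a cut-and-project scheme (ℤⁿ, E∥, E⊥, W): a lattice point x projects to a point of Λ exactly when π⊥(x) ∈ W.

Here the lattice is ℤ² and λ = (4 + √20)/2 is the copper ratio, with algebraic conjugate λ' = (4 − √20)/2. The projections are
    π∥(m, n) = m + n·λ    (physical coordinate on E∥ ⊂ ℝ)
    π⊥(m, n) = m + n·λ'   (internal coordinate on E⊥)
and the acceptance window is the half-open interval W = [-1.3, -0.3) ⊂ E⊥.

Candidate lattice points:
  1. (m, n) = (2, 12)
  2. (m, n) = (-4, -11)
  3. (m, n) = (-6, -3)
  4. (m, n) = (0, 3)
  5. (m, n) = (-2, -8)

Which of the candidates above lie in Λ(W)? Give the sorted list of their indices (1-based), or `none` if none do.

Numerically λ ≈ 4.236068 and λ' = −1/λ ≈ -0.236068.
#1 (2,12): internal coord 2 + (12)·λ' = -0.832816; -0.832816 ∈ [-1.3, -0.3) → IN Λ
#2 (-4,-11): internal coord -4 + (-11)·λ' = -1.403252; -1.403252 ∉ [-1.3, -0.3) → out
#3 (-6,-3): internal coord -6 + (-3)·λ' = -5.291796; -5.291796 ∉ [-1.3, -0.3) → out
#4 (0,3): internal coord 0 + (3)·λ' = -0.708204; -0.708204 ∈ [-1.3, -0.3) → IN Λ
#5 (-2,-8): internal coord -2 + (-8)·λ' = -0.111456; -0.111456 ∉ [-1.3, -0.3) → out

1, 4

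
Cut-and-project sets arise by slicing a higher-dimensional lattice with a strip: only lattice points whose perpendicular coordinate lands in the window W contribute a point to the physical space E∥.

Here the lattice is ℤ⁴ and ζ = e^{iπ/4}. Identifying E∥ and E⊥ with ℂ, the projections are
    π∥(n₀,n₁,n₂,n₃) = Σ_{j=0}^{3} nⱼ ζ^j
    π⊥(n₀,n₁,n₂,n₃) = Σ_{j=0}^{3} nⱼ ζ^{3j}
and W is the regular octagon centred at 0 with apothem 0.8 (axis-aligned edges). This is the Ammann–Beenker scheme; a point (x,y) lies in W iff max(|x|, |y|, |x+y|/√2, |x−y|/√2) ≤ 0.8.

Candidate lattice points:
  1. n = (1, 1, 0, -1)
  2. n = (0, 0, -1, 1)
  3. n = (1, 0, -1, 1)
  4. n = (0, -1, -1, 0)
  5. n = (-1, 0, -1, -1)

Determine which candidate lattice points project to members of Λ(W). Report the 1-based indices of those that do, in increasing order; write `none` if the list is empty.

1, 4

π⊥(n) = n₀ + n₁ζ³ + n₂ζ⁶ + n₃ζ⁹ where ζ = e^{iπ/4}.
candidate 1: n = (1, 1, 0, -1) → π⊥ ≈ (-0.41421, +0.00000); max(|x|,|y|,|x±y|/√2) = 0.41421 ≤ 0.8 ⇒ ∈ W
candidate 2: n = (0, 0, -1, 1) → π⊥ ≈ (+0.70711, +1.70711); max(|x|,|y|,|x±y|/√2) = 1.70711 > 0.8 ⇒ ∉ W
candidate 3: n = (1, 0, -1, 1) → π⊥ ≈ (+1.70711, +1.70711); max(|x|,|y|,|x±y|/√2) = 2.41421 > 0.8 ⇒ ∉ W
candidate 4: n = (0, -1, -1, 0) → π⊥ ≈ (+0.70711, +0.29289); max(|x|,|y|,|x±y|/√2) = 0.70711 ≤ 0.8 ⇒ ∈ W
candidate 5: n = (-1, 0, -1, -1) → π⊥ ≈ (-1.70711, +0.29289); max(|x|,|y|,|x±y|/√2) = 1.70711 > 0.8 ⇒ ∉ W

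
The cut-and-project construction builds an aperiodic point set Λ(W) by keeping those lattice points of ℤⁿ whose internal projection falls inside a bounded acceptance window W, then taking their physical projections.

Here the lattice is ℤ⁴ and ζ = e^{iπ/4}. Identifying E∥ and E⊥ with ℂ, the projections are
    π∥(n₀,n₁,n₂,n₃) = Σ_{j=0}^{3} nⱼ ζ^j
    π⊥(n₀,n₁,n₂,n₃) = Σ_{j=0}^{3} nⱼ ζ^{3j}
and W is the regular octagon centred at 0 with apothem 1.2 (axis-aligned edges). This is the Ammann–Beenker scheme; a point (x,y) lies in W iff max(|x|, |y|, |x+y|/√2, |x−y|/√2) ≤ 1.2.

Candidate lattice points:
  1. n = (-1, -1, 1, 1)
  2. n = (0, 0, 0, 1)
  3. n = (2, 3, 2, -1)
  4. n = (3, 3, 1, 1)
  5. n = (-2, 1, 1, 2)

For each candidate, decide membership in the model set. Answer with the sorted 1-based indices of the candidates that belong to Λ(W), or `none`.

With ζ = e^{iπ/4} the internal vectors are ζ^0,ζ^3,ζ^6,ζ^9.
#1 (-1, -1, 1, 1): internal (0.414214, -1.000000); octagon support 1.000000 vs apothem 1.2 → ∈ W
#2 (0, 0, 0, 1): internal (0.707107, 0.707107); octagon support 1.000000 vs apothem 1.2 → ∈ W
#3 (2, 3, 2, -1): internal (-0.828427, -0.585786); octagon support 1.000000 vs apothem 1.2 → ∈ W
#4 (3, 3, 1, 1): internal (1.585786, 1.828427); octagon support 2.414214 vs apothem 1.2 → ∉ W
#5 (-2, 1, 1, 2): internal (-1.292893, 1.121320); octagon support 1.707107 vs apothem 1.2 → ∉ W

1, 2, 3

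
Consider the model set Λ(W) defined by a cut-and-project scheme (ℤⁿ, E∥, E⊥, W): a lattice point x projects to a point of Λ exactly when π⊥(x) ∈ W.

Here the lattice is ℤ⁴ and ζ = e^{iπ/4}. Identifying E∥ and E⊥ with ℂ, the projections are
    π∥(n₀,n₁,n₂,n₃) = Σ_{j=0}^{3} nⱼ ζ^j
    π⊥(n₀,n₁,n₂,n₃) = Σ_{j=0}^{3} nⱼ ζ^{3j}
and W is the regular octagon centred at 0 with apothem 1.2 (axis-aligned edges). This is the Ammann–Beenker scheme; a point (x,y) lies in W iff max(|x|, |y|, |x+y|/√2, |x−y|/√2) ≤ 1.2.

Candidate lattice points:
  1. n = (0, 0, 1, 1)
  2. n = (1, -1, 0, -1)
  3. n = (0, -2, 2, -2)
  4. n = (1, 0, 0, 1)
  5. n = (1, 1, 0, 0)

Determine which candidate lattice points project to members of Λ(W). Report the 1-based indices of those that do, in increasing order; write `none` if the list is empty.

1, 5

Internal map: ζ^{3j} for j=0..3 gives (1,0), (−√2/2,√2/2), (0,−1), (√2/2,√2/2).
candidate 1: n = (0, 0, 1, 1) → π⊥ ≈ (+0.7071, -0.2929); max(|x|,|y|,|x±y|/√2) = 0.7071 ≤ 1.2 ⇒ ∈ W
candidate 2: n = (1, -1, 0, -1) → π⊥ ≈ (+1.0000, -1.4142); max(|x|,|y|,|x±y|/√2) = 1.7071 > 1.2 ⇒ ∉ W
candidate 3: n = (0, -2, 2, -2) → π⊥ ≈ (+0.0000, -4.8284); max(|x|,|y|,|x±y|/√2) = 4.8284 > 1.2 ⇒ ∉ W
candidate 4: n = (1, 0, 0, 1) → π⊥ ≈ (+1.7071, +0.7071); max(|x|,|y|,|x±y|/√2) = 1.7071 > 1.2 ⇒ ∉ W
candidate 5: n = (1, 1, 0, 0) → π⊥ ≈ (+0.2929, +0.7071); max(|x|,|y|,|x±y|/√2) = 0.7071 ≤ 1.2 ⇒ ∈ W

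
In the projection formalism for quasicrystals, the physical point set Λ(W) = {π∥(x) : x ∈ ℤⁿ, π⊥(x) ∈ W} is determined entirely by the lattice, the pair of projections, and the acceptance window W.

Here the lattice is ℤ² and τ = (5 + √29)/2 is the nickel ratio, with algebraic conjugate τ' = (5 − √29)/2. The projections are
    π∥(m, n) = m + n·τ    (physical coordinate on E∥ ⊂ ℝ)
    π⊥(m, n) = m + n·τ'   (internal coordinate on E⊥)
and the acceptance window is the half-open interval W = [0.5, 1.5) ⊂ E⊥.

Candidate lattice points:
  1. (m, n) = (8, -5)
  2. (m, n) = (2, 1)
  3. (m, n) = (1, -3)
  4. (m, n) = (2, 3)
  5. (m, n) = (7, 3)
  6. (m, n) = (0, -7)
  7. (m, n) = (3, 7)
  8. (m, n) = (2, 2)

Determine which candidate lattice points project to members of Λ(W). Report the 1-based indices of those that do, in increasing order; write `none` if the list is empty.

Numerically τ ≈ 5.192582 and τ' = −1/τ ≈ -0.192582.
[1] lift (8,-5): star map gives 8.962912; window check 0.5 ≤ 8.962912 < 1.5 is false → out
[2] lift (2,1): star map gives 1.807418; window check 0.5 ≤ 1.807418 < 1.5 is false → out
[3] lift (1,-3): star map gives 1.577747; window check 0.5 ≤ 1.577747 < 1.5 is false → out
[4] lift (2,3): star map gives 1.422253; window check 0.5 ≤ 1.422253 < 1.5 is true → IN Λ
[5] lift (7,3): star map gives 6.422253; window check 0.5 ≤ 6.422253 < 1.5 is false → out
[6] lift (0,-7): star map gives 1.348077; window check 0.5 ≤ 1.348077 < 1.5 is true → IN Λ
[7] lift (3,7): star map gives 1.651923; window check 0.5 ≤ 1.651923 < 1.5 is false → out
[8] lift (2,2): star map gives 1.614835; window check 0.5 ≤ 1.614835 < 1.5 is false → out

4, 6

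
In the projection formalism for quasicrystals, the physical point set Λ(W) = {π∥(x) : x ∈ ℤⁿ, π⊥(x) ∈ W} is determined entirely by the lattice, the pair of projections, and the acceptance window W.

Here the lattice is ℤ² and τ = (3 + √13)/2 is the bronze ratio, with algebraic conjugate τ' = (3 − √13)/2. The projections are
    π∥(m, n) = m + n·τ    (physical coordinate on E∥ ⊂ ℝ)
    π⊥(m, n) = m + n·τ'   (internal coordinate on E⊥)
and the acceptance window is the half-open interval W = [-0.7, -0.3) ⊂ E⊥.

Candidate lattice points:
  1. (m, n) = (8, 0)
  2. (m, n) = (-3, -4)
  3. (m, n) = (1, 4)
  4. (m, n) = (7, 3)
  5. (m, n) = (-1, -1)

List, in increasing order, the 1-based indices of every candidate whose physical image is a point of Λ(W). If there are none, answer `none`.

Numerically τ ≈ 3.30278 and τ' = −1/τ ≈ -0.30278.
#1 (8,0): internal coord 8 + (0)·τ' = +8.00000; +8.00000 ∉ [-0.7, -0.3) → out
#2 (-3,-4): internal coord -3 + (-4)·τ' = -1.78890; -1.78890 ∉ [-0.7, -0.3) → out
#3 (1,4): internal coord 1 + (4)·τ' = -0.21110; -0.21110 ∉ [-0.7, -0.3) → out
#4 (7,3): internal coord 7 + (3)·τ' = +6.09167; +6.09167 ∉ [-0.7, -0.3) → out
#5 (-1,-1): internal coord -1 + (-1)·τ' = -0.69722; -0.69722 ∈ [-0.7, -0.3) → IN Λ

5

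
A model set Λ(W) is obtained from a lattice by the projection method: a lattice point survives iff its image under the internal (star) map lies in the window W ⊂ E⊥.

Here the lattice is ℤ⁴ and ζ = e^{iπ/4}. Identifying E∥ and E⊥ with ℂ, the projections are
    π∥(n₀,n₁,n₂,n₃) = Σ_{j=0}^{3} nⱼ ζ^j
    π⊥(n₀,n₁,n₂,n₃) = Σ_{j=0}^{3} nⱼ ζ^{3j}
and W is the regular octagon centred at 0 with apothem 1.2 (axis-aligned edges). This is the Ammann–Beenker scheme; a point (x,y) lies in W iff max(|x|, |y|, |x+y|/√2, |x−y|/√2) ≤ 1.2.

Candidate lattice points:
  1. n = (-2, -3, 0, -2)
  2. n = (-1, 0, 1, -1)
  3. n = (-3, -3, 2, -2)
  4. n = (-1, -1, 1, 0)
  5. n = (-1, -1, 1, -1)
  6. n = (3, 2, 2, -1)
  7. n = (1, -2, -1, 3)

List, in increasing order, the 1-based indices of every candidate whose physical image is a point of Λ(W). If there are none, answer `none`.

π⊥(n) = n₀ + n₁ζ³ + n₂ζ⁶ + n₃ζ⁹ where ζ = e^{iπ/4}.
#1 (-2, -3, 0, -2): internal (-1.292893, -3.535534); octagon support 3.535534 vs apothem 1.2 → ∉ W
#2 (-1, 0, 1, -1): internal (-1.707107, -1.707107); octagon support 2.414214 vs apothem 1.2 → ∉ W
#3 (-3, -3, 2, -2): internal (-2.292893, -5.535534); octagon support 5.535534 vs apothem 1.2 → ∉ W
#4 (-1, -1, 1, 0): internal (-0.292893, -1.707107); octagon support 1.707107 vs apothem 1.2 → ∉ W
#5 (-1, -1, 1, -1): internal (-1.000000, -2.414214); octagon support 2.414214 vs apothem 1.2 → ∉ W
#6 (3, 2, 2, -1): internal (0.878680, -1.292893); octagon support 1.535534 vs apothem 1.2 → ∉ W
#7 (1, -2, -1, 3): internal (4.535534, 1.707107); octagon support 4.535534 vs apothem 1.2 → ∉ W

none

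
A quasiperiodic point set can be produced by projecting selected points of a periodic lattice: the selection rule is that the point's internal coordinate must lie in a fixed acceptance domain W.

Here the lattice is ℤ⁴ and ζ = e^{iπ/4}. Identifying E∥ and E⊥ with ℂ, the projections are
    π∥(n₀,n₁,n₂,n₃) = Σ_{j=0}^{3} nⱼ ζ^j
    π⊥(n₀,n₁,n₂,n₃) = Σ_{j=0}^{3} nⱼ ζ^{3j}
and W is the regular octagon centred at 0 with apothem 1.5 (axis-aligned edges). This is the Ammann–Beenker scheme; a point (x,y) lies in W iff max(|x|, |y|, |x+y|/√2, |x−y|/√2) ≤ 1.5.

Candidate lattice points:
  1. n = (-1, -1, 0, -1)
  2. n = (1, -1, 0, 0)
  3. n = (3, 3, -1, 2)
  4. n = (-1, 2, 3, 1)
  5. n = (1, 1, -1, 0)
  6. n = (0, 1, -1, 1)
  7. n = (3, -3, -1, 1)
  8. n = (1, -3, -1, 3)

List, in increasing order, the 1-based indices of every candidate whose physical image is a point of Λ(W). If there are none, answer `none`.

none

With ζ = e^{iπ/4} the internal vectors are ζ^0,ζ^3,ζ^6,ζ^9.
candidate 1: n = (-1, -1, 0, -1) → π⊥ ≈ (-1.00000, -1.41421); max(|x|,|y|,|x±y|/√2) = 1.70711 > 1.5 ⇒ ∉ W
candidate 2: n = (1, -1, 0, 0) → π⊥ ≈ (+1.70711, -0.70711); max(|x|,|y|,|x±y|/√2) = 1.70711 > 1.5 ⇒ ∉ W
candidate 3: n = (3, 3, -1, 2) → π⊥ ≈ (+2.29289, +4.53553); max(|x|,|y|,|x±y|/√2) = 4.82843 > 1.5 ⇒ ∉ W
candidate 4: n = (-1, 2, 3, 1) → π⊥ ≈ (-1.70711, -0.87868); max(|x|,|y|,|x±y|/√2) = 1.82843 > 1.5 ⇒ ∉ W
candidate 5: n = (1, 1, -1, 0) → π⊥ ≈ (+0.29289, +1.70711); max(|x|,|y|,|x±y|/√2) = 1.70711 > 1.5 ⇒ ∉ W
candidate 6: n = (0, 1, -1, 1) → π⊥ ≈ (+0.00000, +2.41421); max(|x|,|y|,|x±y|/√2) = 2.41421 > 1.5 ⇒ ∉ W
candidate 7: n = (3, -3, -1, 1) → π⊥ ≈ (+5.82843, -0.41421); max(|x|,|y|,|x±y|/√2) = 5.82843 > 1.5 ⇒ ∉ W
candidate 8: n = (1, -3, -1, 3) → π⊥ ≈ (+5.24264, +1.00000); max(|x|,|y|,|x±y|/√2) = 5.24264 > 1.5 ⇒ ∉ W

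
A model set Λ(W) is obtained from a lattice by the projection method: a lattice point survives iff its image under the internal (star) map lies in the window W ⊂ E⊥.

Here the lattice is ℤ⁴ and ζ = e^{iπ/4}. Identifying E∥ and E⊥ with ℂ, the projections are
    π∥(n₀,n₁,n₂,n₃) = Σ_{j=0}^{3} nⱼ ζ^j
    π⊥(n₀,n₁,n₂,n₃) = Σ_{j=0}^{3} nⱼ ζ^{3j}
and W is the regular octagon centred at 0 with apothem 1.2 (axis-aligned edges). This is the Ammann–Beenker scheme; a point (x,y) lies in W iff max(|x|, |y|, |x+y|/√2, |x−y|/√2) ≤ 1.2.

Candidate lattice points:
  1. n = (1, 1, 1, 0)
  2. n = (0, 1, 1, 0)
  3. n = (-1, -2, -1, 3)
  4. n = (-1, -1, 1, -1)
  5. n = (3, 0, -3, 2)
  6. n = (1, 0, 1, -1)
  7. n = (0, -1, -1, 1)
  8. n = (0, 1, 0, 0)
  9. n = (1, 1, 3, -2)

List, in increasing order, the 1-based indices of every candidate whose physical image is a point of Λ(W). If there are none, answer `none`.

1, 2, 8

Internal map: ζ^{3j} for j=0..3 gives (1,0), (−√2/2,√2/2), (0,−1), (√2/2,√2/2).
#1 (1, 1, 1, 0): internal (0.292893, -0.292893); octagon support 0.414214 vs apothem 1.2 → ∈ W
#2 (0, 1, 1, 0): internal (-0.707107, -0.292893); octagon support 0.707107 vs apothem 1.2 → ∈ W
#3 (-1, -2, -1, 3): internal (2.535534, 1.707107); octagon support 3.000000 vs apothem 1.2 → ∉ W
#4 (-1, -1, 1, -1): internal (-1.000000, -2.414214); octagon support 2.414214 vs apothem 1.2 → ∉ W
#5 (3, 0, -3, 2): internal (4.414214, 4.414214); octagon support 6.242641 vs apothem 1.2 → ∉ W
#6 (1, 0, 1, -1): internal (0.292893, -1.707107); octagon support 1.707107 vs apothem 1.2 → ∉ W
#7 (0, -1, -1, 1): internal (1.414214, 1.000000); octagon support 1.707107 vs apothem 1.2 → ∉ W
#8 (0, 1, 0, 0): internal (-0.707107, 0.707107); octagon support 1.000000 vs apothem 1.2 → ∈ W
#9 (1, 1, 3, -2): internal (-1.121320, -3.707107); octagon support 3.707107 vs apothem 1.2 → ∉ W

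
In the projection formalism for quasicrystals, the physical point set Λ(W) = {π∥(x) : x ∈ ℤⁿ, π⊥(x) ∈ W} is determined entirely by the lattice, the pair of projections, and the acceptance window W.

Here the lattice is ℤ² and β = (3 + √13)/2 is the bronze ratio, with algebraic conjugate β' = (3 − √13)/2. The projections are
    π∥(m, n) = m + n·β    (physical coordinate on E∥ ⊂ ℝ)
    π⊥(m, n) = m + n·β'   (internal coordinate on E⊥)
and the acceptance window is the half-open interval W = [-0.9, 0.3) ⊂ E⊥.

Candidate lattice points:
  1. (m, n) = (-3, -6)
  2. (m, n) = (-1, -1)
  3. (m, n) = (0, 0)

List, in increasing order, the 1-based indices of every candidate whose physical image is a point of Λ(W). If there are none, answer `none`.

2, 3

β' = (3−√13)/2 ≈ -0.30278.
[1] lift (-3,-6): star map gives -1.18335; window check -0.9 ≤ -1.18335 < 0.3 is false → out
[2] lift (-1,-1): star map gives -0.69722; window check -0.9 ≤ -0.69722 < 0.3 is true → IN Λ
[3] lift (0,0): star map gives 0.00000; window check -0.9 ≤ 0.00000 < 0.3 is true → IN Λ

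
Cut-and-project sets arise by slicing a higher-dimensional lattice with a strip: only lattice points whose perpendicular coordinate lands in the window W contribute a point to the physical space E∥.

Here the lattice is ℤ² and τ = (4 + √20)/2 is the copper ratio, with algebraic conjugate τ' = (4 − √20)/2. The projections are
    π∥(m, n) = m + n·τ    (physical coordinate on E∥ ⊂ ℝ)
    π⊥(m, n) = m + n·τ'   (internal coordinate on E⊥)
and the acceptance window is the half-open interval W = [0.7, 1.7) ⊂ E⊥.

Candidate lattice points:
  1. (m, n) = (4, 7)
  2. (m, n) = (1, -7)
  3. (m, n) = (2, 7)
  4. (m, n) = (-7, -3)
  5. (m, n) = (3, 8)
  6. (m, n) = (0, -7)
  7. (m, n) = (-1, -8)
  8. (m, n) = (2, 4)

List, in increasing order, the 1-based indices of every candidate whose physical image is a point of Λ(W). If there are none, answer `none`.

5, 6, 7, 8

Compute τ' = (4−√20)/2 = -0.23607, so π⊥(m,n) = m -0.23607·n.
#1 (4,7): internal coord 4 + (7)·τ' = +2.34752; +2.34752 ∉ [0.7, 1.7) → out
#2 (1,-7): internal coord 1 + (-7)·τ' = +2.65248; +2.65248 ∉ [0.7, 1.7) → out
#3 (2,7): internal coord 2 + (7)·τ' = +0.34752; +0.34752 ∉ [0.7, 1.7) → out
#4 (-7,-3): internal coord -7 + (-3)·τ' = -6.29180; -6.29180 ∉ [0.7, 1.7) → out
#5 (3,8): internal coord 3 + (8)·τ' = +1.11146; +1.11146 ∈ [0.7, 1.7) → IN Λ
#6 (0,-7): internal coord 0 + (-7)·τ' = +1.65248; +1.65248 ∈ [0.7, 1.7) → IN Λ
#7 (-1,-8): internal coord -1 + (-8)·τ' = +0.88854; +0.88854 ∈ [0.7, 1.7) → IN Λ
#8 (2,4): internal coord 2 + (4)·τ' = +1.05573; +1.05573 ∈ [0.7, 1.7) → IN Λ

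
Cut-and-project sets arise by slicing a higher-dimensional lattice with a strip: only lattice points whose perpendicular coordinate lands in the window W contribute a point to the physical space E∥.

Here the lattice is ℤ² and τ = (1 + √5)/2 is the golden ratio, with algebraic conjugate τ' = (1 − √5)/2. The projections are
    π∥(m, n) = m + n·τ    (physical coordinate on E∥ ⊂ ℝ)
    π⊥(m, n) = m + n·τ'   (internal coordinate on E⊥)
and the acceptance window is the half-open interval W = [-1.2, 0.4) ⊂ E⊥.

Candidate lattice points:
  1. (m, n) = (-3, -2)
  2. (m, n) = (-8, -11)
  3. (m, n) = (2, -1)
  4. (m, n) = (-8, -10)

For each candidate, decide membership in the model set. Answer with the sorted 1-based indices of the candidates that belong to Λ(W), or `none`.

Compute τ' = (1−√5)/2 = -0.618034, so π⊥(m,n) = m -0.618034·n.
#1 (-3,-2): internal coord -3 + (-2)·τ' = -1.763932; -1.763932 ∉ [-1.2, 0.4) → out
#2 (-8,-11): internal coord -8 + (-11)·τ' = -1.201626; -1.201626 ∉ [-1.2, 0.4) → out
#3 (2,-1): internal coord 2 + (-1)·τ' = +2.618034; +2.618034 ∉ [-1.2, 0.4) → out
#4 (-8,-10): internal coord -8 + (-10)·τ' = -1.819660; -1.819660 ∉ [-1.2, 0.4) → out

none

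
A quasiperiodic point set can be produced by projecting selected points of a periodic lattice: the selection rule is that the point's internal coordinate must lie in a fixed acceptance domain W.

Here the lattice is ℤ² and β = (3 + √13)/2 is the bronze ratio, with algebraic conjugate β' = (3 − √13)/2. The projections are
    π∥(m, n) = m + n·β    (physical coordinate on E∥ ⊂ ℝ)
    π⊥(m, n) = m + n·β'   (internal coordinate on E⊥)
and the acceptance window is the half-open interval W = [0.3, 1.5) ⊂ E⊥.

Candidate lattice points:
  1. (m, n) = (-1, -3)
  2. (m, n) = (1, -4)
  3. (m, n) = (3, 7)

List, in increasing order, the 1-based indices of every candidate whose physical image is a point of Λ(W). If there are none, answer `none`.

3

Compute β' = (3−√13)/2 = -0.30278, so π⊥(m,n) = m -0.30278·n.
candidate 1: (m,n)=(-1,-3) → π∥ = -1-3·β ≈ -10.90833, π⊥ = -1-3·β' ≈ -0.09167 ∉ [0.3, 1.5) ⇒ out
candidate 2: (m,n)=(1,-4) → π∥ = 1-4·β ≈ -12.21110, π⊥ = 1-4·β' ≈ 2.21110 ∉ [0.3, 1.5) ⇒ out
candidate 3: (m,n)=(3,7) → π∥ = 3+7·β ≈ 26.11943, π⊥ = 3+7·β' ≈ 0.88057 ∈ [0.3, 1.5) ⇒ IN Λ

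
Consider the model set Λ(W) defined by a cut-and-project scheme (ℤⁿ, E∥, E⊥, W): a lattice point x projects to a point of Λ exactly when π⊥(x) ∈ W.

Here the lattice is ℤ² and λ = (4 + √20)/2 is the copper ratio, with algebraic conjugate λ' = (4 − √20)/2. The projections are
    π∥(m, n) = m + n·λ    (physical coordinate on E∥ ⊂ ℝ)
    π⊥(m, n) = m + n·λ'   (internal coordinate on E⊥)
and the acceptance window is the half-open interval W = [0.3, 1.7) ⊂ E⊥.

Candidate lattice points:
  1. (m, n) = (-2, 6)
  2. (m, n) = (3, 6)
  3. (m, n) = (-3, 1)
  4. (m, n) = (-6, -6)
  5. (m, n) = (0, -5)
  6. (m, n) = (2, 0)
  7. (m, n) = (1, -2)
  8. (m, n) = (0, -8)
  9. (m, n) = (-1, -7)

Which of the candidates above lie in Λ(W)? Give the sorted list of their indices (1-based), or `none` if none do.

2, 5, 7, 9

λ' = (4−√20)/2 ≈ -0.2361.
#1 (-2,6): internal coord -2 + (6)·λ' = -3.4164; -3.4164 ∉ [0.3, 1.7) → out
#2 (3,6): internal coord 3 + (6)·λ' = +1.5836; +1.5836 ∈ [0.3, 1.7) → IN Λ
#3 (-3,1): internal coord -3 + (1)·λ' = -3.2361; -3.2361 ∉ [0.3, 1.7) → out
#4 (-6,-6): internal coord -6 + (-6)·λ' = -4.5836; -4.5836 ∉ [0.3, 1.7) → out
#5 (0,-5): internal coord 0 + (-5)·λ' = +1.1803; +1.1803 ∈ [0.3, 1.7) → IN Λ
#6 (2,0): internal coord 2 + (0)·λ' = +2.0000; +2.0000 ∉ [0.3, 1.7) → out
#7 (1,-2): internal coord 1 + (-2)·λ' = +1.4721; +1.4721 ∈ [0.3, 1.7) → IN Λ
#8 (0,-8): internal coord 0 + (-8)·λ' = +1.8885; +1.8885 ∉ [0.3, 1.7) → out
#9 (-1,-7): internal coord -1 + (-7)·λ' = +0.6525; +0.6525 ∈ [0.3, 1.7) → IN Λ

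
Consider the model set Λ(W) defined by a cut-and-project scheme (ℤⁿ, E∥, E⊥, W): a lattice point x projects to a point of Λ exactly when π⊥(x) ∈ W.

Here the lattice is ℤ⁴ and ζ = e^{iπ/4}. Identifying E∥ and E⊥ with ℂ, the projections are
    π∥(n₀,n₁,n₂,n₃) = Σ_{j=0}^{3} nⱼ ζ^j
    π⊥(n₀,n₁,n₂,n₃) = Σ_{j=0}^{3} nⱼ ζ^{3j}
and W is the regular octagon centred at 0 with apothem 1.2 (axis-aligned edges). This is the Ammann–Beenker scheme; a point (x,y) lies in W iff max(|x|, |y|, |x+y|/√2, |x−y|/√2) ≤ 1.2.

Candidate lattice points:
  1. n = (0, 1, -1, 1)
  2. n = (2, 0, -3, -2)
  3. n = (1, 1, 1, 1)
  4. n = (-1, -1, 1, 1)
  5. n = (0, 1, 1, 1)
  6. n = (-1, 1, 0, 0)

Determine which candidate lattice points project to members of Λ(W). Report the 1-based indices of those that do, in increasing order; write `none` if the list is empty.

3, 4, 5

π⊥(n) = n₀ + n₁ζ³ + n₂ζ⁶ + n₃ζ⁹ where ζ = e^{iπ/4}.
candidate 1: n = (0, 1, -1, 1) → π⊥ ≈ (+0.000000, +2.414214); max(|x|,|y|,|x±y|/√2) = 2.414214 > 1.2 ⇒ ∉ W
candidate 2: n = (2, 0, -3, -2) → π⊥ ≈ (+0.585786, +1.585786); max(|x|,|y|,|x±y|/√2) = 1.585786 > 1.2 ⇒ ∉ W
candidate 3: n = (1, 1, 1, 1) → π⊥ ≈ (+1.000000, +0.414214); max(|x|,|y|,|x±y|/√2) = 1.000000 ≤ 1.2 ⇒ ∈ W
candidate 4: n = (-1, -1, 1, 1) → π⊥ ≈ (+0.414214, -1.000000); max(|x|,|y|,|x±y|/√2) = 1.000000 ≤ 1.2 ⇒ ∈ W
candidate 5: n = (0, 1, 1, 1) → π⊥ ≈ (+0.000000, +0.414214); max(|x|,|y|,|x±y|/√2) = 0.414214 ≤ 1.2 ⇒ ∈ W
candidate 6: n = (-1, 1, 0, 0) → π⊥ ≈ (-1.707107, +0.707107); max(|x|,|y|,|x±y|/√2) = 1.707107 > 1.2 ⇒ ∉ W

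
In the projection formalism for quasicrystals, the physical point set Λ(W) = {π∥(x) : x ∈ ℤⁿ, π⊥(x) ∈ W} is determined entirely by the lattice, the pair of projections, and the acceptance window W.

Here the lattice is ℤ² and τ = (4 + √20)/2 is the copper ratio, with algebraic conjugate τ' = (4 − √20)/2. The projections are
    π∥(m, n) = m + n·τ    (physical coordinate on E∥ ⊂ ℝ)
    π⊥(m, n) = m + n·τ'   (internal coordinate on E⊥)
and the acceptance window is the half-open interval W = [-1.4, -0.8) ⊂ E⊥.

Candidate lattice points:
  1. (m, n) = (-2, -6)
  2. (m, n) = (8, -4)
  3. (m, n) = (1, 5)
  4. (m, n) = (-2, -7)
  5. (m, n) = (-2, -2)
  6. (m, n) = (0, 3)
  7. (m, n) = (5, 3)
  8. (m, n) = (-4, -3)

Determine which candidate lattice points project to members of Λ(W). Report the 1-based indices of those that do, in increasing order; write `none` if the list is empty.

τ' = (4−√20)/2 ≈ -0.236068.
[1] lift (-2,-6): star map gives -0.583592; window check -1.4 ≤ -0.583592 < -0.8 is false → out
[2] lift (8,-4): star map gives 8.944272; window check -1.4 ≤ 8.944272 < -0.8 is false → out
[3] lift (1,5): star map gives -0.180340; window check -1.4 ≤ -0.180340 < -0.8 is false → out
[4] lift (-2,-7): star map gives -0.347524; window check -1.4 ≤ -0.347524 < -0.8 is false → out
[5] lift (-2,-2): star map gives -1.527864; window check -1.4 ≤ -1.527864 < -0.8 is false → out
[6] lift (0,3): star map gives -0.708204; window check -1.4 ≤ -0.708204 < -0.8 is false → out
[7] lift (5,3): star map gives 4.291796; window check -1.4 ≤ 4.291796 < -0.8 is false → out
[8] lift (-4,-3): star map gives -3.291796; window check -1.4 ≤ -3.291796 < -0.8 is false → out

none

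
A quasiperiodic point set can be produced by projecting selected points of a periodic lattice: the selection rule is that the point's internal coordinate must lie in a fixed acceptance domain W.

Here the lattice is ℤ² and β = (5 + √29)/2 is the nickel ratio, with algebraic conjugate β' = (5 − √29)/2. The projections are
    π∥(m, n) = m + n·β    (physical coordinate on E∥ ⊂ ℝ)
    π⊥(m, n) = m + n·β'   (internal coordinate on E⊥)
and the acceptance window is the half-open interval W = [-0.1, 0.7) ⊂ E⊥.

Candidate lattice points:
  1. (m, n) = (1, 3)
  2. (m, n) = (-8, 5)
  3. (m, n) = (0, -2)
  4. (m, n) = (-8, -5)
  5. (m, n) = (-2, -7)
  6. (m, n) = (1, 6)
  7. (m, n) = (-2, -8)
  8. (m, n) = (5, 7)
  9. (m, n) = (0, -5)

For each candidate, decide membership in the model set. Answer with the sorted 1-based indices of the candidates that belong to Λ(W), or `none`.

1, 3

Numerically β ≈ 5.19258 and β' = −1/β ≈ -0.19258.
[1] lift (1,3): star map gives 0.42225; window check -0.1 ≤ 0.42225 < 0.7 is true → IN Λ
[2] lift (-8,5): star map gives -8.96291; window check -0.1 ≤ -8.96291 < 0.7 is false → out
[3] lift (0,-2): star map gives 0.38516; window check -0.1 ≤ 0.38516 < 0.7 is true → IN Λ
[4] lift (-8,-5): star map gives -7.03709; window check -0.1 ≤ -7.03709 < 0.7 is false → out
[5] lift (-2,-7): star map gives -0.65192; window check -0.1 ≤ -0.65192 < 0.7 is false → out
[6] lift (1,6): star map gives -0.15549; window check -0.1 ≤ -0.15549 < 0.7 is false → out
[7] lift (-2,-8): star map gives -0.45934; window check -0.1 ≤ -0.45934 < 0.7 is false → out
[8] lift (5,7): star map gives 3.65192; window check -0.1 ≤ 3.65192 < 0.7 is false → out
[9] lift (0,-5): star map gives 0.96291; window check -0.1 ≤ 0.96291 < 0.7 is false → out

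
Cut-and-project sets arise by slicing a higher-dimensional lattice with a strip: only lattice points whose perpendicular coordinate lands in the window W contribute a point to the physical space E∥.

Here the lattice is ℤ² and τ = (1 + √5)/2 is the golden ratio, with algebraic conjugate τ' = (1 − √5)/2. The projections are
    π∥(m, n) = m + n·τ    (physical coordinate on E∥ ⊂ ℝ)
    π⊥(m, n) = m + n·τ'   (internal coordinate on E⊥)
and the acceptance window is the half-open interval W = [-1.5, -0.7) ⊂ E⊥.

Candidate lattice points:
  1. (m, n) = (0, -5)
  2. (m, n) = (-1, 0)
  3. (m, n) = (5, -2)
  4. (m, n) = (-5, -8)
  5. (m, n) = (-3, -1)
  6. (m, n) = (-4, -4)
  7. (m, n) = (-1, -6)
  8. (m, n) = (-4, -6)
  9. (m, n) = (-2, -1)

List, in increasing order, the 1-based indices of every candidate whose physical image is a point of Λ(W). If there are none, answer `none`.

2, 9

τ' = (1−√5)/2 ≈ -0.6180.
candidate 1: (m,n)=(0,-5) → π∥ = 0-5·τ ≈ -8.0902, π⊥ = 0-5·τ' ≈ 3.0902 ∉ [-1.5, -0.7) ⇒ out
candidate 2: (m,n)=(-1,0) → π∥ = -1+0·τ ≈ -1.0000, π⊥ = -1+0·τ' ≈ -1.0000 ∈ [-1.5, -0.7) ⇒ IN Λ
candidate 3: (m,n)=(5,-2) → π∥ = 5-2·τ ≈ 1.7639, π⊥ = 5-2·τ' ≈ 6.2361 ∉ [-1.5, -0.7) ⇒ out
candidate 4: (m,n)=(-5,-8) → π∥ = -5-8·τ ≈ -17.9443, π⊥ = -5-8·τ' ≈ -0.0557 ∉ [-1.5, -0.7) ⇒ out
candidate 5: (m,n)=(-3,-1) → π∥ = -3-1·τ ≈ -4.6180, π⊥ = -3-1·τ' ≈ -2.3820 ∉ [-1.5, -0.7) ⇒ out
candidate 6: (m,n)=(-4,-4) → π∥ = -4-4·τ ≈ -10.4721, π⊥ = -4-4·τ' ≈ -1.5279 ∉ [-1.5, -0.7) ⇒ out
candidate 7: (m,n)=(-1,-6) → π∥ = -1-6·τ ≈ -10.7082, π⊥ = -1-6·τ' ≈ 2.7082 ∉ [-1.5, -0.7) ⇒ out
candidate 8: (m,n)=(-4,-6) → π∥ = -4-6·τ ≈ -13.7082, π⊥ = -4-6·τ' ≈ -0.2918 ∉ [-1.5, -0.7) ⇒ out
candidate 9: (m,n)=(-2,-1) → π∥ = -2-1·τ ≈ -3.6180, π⊥ = -2-1·τ' ≈ -1.3820 ∈ [-1.5, -0.7) ⇒ IN Λ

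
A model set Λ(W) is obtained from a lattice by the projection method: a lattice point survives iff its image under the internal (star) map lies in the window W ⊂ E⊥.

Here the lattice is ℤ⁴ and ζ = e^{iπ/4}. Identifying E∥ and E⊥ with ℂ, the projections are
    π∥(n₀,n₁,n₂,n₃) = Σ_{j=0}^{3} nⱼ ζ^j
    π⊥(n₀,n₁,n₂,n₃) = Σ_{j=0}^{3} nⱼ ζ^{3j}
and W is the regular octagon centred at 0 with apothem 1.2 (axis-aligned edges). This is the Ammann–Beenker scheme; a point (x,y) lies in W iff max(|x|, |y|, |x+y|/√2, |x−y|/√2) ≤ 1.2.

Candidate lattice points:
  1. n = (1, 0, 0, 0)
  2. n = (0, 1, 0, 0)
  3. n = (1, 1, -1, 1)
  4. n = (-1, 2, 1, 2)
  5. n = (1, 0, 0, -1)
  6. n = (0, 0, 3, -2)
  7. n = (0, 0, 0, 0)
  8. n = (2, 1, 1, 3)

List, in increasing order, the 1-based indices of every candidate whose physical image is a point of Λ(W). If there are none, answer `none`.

Internal map: ζ^{3j} for j=0..3 gives (1,0), (−√2/2,√2/2), (0,−1), (√2/2,√2/2).
#1 (1, 0, 0, 0): internal (1.000000, 0.000000); octagon support 1.000000 vs apothem 1.2 → ∈ W
#2 (0, 1, 0, 0): internal (-0.707107, 0.707107); octagon support 1.000000 vs apothem 1.2 → ∈ W
#3 (1, 1, -1, 1): internal (1.000000, 2.414214); octagon support 2.414214 vs apothem 1.2 → ∉ W
#4 (-1, 2, 1, 2): internal (-1.000000, 1.828427); octagon support 2.000000 vs apothem 1.2 → ∉ W
#5 (1, 0, 0, -1): internal (0.292893, -0.707107); octagon support 0.707107 vs apothem 1.2 → ∈ W
#6 (0, 0, 3, -2): internal (-1.414214, -4.414214); octagon support 4.414214 vs apothem 1.2 → ∉ W
#7 (0, 0, 0, 0): internal (0.000000, 0.000000); octagon support 0.000000 vs apothem 1.2 → ∈ W
#8 (2, 1, 1, 3): internal (3.414214, 1.828427); octagon support 3.707107 vs apothem 1.2 → ∉ W

1, 2, 5, 7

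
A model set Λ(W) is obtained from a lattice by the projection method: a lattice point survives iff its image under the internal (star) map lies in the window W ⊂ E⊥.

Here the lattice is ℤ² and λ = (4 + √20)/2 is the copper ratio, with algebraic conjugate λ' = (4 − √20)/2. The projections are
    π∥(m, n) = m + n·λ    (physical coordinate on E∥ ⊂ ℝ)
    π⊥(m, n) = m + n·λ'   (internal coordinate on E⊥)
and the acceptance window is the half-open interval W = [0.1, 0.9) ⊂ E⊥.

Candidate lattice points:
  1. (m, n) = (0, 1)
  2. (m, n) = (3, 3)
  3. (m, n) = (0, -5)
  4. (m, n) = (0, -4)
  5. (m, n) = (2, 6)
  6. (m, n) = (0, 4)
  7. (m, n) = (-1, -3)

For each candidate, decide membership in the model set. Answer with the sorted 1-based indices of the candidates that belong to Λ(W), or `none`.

λ' = (4−√20)/2 ≈ -0.23607.
#1 (0,1): internal coord 0 + (1)·λ' = -0.23607; -0.23607 ∉ [0.1, 0.9) → out
#2 (3,3): internal coord 3 + (3)·λ' = +2.29180; +2.29180 ∉ [0.1, 0.9) → out
#3 (0,-5): internal coord 0 + (-5)·λ' = +1.18034; +1.18034 ∉ [0.1, 0.9) → out
#4 (0,-4): internal coord 0 + (-4)·λ' = +0.94427; +0.94427 ∉ [0.1, 0.9) → out
#5 (2,6): internal coord 2 + (6)·λ' = +0.58359; +0.58359 ∈ [0.1, 0.9) → IN Λ
#6 (0,4): internal coord 0 + (4)·λ' = -0.94427; -0.94427 ∉ [0.1, 0.9) → out
#7 (-1,-3): internal coord -1 + (-3)·λ' = -0.29180; -0.29180 ∉ [0.1, 0.9) → out

5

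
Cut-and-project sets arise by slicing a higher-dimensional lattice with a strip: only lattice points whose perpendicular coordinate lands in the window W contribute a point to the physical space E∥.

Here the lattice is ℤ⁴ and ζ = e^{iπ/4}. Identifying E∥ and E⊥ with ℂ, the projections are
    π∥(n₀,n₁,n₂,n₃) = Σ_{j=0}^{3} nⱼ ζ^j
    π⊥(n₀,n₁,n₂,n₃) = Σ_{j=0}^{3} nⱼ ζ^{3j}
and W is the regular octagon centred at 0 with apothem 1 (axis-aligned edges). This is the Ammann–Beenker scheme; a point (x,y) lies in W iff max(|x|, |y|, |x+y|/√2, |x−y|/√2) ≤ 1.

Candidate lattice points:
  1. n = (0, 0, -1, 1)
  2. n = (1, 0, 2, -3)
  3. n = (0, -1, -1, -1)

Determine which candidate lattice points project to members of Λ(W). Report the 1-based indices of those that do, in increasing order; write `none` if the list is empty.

With ζ = e^{iπ/4} the internal vectors are ζ^0,ζ^3,ζ^6,ζ^9.
#1 (0, 0, -1, 1): internal (0.707107, 1.707107); octagon support 1.707107 vs apothem 1 → ∉ W
#2 (1, 0, 2, -3): internal (-1.121320, -4.121320); octagon support 4.121320 vs apothem 1 → ∉ W
#3 (0, -1, -1, -1): internal (0.000000, -0.414214); octagon support 0.414214 vs apothem 1 → ∈ W

3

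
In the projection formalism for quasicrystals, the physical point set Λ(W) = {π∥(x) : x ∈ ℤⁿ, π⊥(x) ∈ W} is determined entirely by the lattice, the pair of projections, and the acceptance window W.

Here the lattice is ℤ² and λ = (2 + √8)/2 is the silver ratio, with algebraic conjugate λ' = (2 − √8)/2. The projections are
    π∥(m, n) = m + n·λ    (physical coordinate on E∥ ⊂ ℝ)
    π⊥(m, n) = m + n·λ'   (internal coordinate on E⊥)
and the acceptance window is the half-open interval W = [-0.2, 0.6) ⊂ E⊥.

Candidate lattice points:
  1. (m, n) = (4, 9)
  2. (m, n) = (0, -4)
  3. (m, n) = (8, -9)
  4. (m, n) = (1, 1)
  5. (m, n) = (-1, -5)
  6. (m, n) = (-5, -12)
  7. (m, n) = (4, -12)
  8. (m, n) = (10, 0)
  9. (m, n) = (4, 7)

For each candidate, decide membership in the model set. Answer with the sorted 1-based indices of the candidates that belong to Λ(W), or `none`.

1, 4, 6

Numerically λ ≈ 2.4142 and λ' = −1/λ ≈ -0.4142.
[1] lift (4,9): star map gives 0.2721; window check -0.2 ≤ 0.2721 < 0.6 is true → IN Λ
[2] lift (0,-4): star map gives 1.6569; window check -0.2 ≤ 1.6569 < 0.6 is false → out
[3] lift (8,-9): star map gives 11.7279; window check -0.2 ≤ 11.7279 < 0.6 is false → out
[4] lift (1,1): star map gives 0.5858; window check -0.2 ≤ 0.5858 < 0.6 is true → IN Λ
[5] lift (-1,-5): star map gives 1.0711; window check -0.2 ≤ 1.0711 < 0.6 is false → out
[6] lift (-5,-12): star map gives -0.0294; window check -0.2 ≤ -0.0294 < 0.6 is true → IN Λ
[7] lift (4,-12): star map gives 8.9706; window check -0.2 ≤ 8.9706 < 0.6 is false → out
[8] lift (10,0): star map gives 10.0000; window check -0.2 ≤ 10.0000 < 0.6 is false → out
[9] lift (4,7): star map gives 1.1005; window check -0.2 ≤ 1.1005 < 0.6 is false → out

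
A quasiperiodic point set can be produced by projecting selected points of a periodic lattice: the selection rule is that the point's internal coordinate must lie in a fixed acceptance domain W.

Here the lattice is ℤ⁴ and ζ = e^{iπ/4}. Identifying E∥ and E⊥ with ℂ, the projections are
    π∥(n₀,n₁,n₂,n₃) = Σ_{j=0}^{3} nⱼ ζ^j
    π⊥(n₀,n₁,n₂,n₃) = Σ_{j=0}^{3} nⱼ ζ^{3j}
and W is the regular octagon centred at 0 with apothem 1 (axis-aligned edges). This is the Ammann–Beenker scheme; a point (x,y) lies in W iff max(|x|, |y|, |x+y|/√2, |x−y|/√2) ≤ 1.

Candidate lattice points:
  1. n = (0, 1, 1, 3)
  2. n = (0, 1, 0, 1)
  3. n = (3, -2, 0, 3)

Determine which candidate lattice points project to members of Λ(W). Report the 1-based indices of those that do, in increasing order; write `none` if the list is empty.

none

With ζ = e^{iπ/4} the internal vectors are ζ^0,ζ^3,ζ^6,ζ^9.
candidate 1: n = (0, 1, 1, 3) → π⊥ ≈ (+1.414214, +1.828427); max(|x|,|y|,|x±y|/√2) = 2.292893 > 1 ⇒ ∉ W
candidate 2: n = (0, 1, 0, 1) → π⊥ ≈ (+0.000000, +1.414214); max(|x|,|y|,|x±y|/√2) = 1.414214 > 1 ⇒ ∉ W
candidate 3: n = (3, -2, 0, 3) → π⊥ ≈ (+6.535534, +0.707107); max(|x|,|y|,|x±y|/√2) = 6.535534 > 1 ⇒ ∉ W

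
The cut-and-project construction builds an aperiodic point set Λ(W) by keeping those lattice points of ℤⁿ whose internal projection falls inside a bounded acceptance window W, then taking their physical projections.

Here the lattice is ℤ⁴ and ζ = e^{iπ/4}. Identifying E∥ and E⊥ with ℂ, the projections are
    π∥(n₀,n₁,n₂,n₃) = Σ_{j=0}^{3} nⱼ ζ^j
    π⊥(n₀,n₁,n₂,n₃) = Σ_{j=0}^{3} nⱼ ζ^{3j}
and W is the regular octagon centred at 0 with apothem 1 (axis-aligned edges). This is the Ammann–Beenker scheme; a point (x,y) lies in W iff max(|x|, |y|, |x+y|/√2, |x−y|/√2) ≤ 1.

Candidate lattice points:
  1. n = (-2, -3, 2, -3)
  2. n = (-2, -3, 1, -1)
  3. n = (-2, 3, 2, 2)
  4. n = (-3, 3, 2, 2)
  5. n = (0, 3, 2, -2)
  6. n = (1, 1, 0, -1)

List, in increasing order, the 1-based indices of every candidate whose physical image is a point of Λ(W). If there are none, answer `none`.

6

With ζ = e^{iπ/4} the internal vectors are ζ^0,ζ^3,ζ^6,ζ^9.
candidate 1: n = (-2, -3, 2, -3) → π⊥ ≈ (-2.00000, -6.24264); max(|x|,|y|,|x±y|/√2) = 6.24264 > 1 ⇒ ∉ W
candidate 2: n = (-2, -3, 1, -1) → π⊥ ≈ (-0.58579, -3.82843); max(|x|,|y|,|x±y|/√2) = 3.82843 > 1 ⇒ ∉ W
candidate 3: n = (-2, 3, 2, 2) → π⊥ ≈ (-2.70711, +1.53553); max(|x|,|y|,|x±y|/√2) = 3.00000 > 1 ⇒ ∉ W
candidate 4: n = (-3, 3, 2, 2) → π⊥ ≈ (-3.70711, +1.53553); max(|x|,|y|,|x±y|/√2) = 3.70711 > 1 ⇒ ∉ W
candidate 5: n = (0, 3, 2, -2) → π⊥ ≈ (-3.53553, -1.29289); max(|x|,|y|,|x±y|/√2) = 3.53553 > 1 ⇒ ∉ W
candidate 6: n = (1, 1, 0, -1) → π⊥ ≈ (-0.41421, +0.00000); max(|x|,|y|,|x±y|/√2) = 0.41421 ≤ 1 ⇒ ∈ W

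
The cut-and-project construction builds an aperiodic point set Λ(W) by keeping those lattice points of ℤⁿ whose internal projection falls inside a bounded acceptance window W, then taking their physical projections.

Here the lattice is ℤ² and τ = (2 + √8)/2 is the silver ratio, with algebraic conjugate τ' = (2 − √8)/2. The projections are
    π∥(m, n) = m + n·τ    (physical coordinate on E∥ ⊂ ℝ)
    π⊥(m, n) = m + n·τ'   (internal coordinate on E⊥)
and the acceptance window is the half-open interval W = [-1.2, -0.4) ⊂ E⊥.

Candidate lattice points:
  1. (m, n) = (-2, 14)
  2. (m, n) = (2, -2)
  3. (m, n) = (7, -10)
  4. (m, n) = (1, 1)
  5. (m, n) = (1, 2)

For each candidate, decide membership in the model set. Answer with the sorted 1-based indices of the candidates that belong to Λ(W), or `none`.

none

Compute τ' = (2−√8)/2 = -0.41421, so π⊥(m,n) = m -0.41421·n.
#1 (-2,14): internal coord -2 + (14)·τ' = -7.79899; -7.79899 ∉ [-1.2, -0.4) → out
#2 (2,-2): internal coord 2 + (-2)·τ' = +2.82843; +2.82843 ∉ [-1.2, -0.4) → out
#3 (7,-10): internal coord 7 + (-10)·τ' = +11.14214; +11.14214 ∉ [-1.2, -0.4) → out
#4 (1,1): internal coord 1 + (1)·τ' = +0.58579; +0.58579 ∉ [-1.2, -0.4) → out
#5 (1,2): internal coord 1 + (2)·τ' = +0.17157; +0.17157 ∉ [-1.2, -0.4) → out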